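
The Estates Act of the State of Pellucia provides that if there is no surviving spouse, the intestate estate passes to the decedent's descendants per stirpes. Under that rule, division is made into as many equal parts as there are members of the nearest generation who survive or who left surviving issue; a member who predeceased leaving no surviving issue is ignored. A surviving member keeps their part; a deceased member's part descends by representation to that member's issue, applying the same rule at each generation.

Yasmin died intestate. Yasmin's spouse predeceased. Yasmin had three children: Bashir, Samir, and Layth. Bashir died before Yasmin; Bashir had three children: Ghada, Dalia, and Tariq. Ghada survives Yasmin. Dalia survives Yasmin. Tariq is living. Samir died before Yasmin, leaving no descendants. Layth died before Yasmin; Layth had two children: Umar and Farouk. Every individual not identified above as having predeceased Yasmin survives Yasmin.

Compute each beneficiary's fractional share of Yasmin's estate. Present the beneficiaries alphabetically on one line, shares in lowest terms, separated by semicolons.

Dalia 1/6; Farouk 1/4; Ghada 1/6; Tariq 1/6; Umar 1/4

There is no surviving spouse, so the entire estate passes to Yasmin's descendants per stirpes.
Samir left no surviving issue, so that branch lapses and is disregarded.
The estate is divided into 2 equal shares of 1/2 among Bashir, Layth.
Bashir predeceased; the 1/2 allotted to Bashir's branch passes to Bashir's issue by representation.
The 1/2 is divided into 3 equal shares of 1/6 among Ghada, Dalia, Tariq.
Ghada is living and takes 1/6.
Dalia is living and takes 1/6.
Tariq is living and takes 1/6.
Layth predeceased; the 1/2 allotted to Layth's branch passes to Layth's issue by representation.
The 1/2 is divided into 2 equal shares of 1/4 among Umar, Farouk.
Umar is living and takes 1/4.
Farouk is living and takes 1/4.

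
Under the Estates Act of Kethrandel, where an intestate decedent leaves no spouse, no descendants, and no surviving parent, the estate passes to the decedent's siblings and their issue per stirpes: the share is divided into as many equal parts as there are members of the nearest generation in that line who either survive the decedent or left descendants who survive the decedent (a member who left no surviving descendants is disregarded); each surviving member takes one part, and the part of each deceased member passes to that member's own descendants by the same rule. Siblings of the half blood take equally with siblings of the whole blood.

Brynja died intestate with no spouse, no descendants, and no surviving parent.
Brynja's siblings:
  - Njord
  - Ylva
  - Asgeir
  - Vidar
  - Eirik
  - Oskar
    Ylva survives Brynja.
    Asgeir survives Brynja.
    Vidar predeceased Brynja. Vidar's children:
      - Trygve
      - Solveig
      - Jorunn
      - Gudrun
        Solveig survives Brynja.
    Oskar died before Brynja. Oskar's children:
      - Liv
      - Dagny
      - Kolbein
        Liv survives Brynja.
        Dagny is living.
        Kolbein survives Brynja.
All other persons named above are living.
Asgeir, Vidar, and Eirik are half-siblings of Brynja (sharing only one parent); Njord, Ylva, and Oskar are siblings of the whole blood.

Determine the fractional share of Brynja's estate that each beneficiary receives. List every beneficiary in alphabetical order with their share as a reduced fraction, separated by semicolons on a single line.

No spouse, descendants, or parent survives, so the estate passes to Brynja's siblings per stirpes.
Half-blood and whole-blood siblings take equally under the stated rule.
The estate is divided into 6 equal shares of 1/6 among Njord, Ylva, Asgeir, Vidar, Eirik, Oskar.
Njord is living and takes 1/6.
Ylva is living and takes 1/6.
Asgeir is living and takes 1/6.
Vidar predeceased; the 1/6 allotted to Vidar's branch passes to Vidar's issue by representation.
The 1/6 is divided into 4 equal shares of 1/24 among Trygve, Solveig, Jorunn, Gudrun.
Trygve is living and takes 1/24.
Solveig is living and takes 1/24.
Jorunn is living and takes 1/24.
Gudrun is living and takes 1/24.
Eirik is living and takes 1/6.
Oskar predeceased; the 1/6 allotted to Oskar's branch passes to Oskar's issue by representation.
The 1/6 is divided into 3 equal shares of 1/18 among Liv, Dagny, Kolbein.
Liv is living and takes 1/18.
Dagny is living and takes 1/18.
Kolbein is living and takes 1/18.

Asgeir 1/6; Dagny 1/18; Eirik 1/6; Gudrun 1/24; Jorunn 1/24; Kolbein 1/18; Liv 1/18; Njord 1/6; Solveig 1/24; Trygve 1/24; Ylva 1/6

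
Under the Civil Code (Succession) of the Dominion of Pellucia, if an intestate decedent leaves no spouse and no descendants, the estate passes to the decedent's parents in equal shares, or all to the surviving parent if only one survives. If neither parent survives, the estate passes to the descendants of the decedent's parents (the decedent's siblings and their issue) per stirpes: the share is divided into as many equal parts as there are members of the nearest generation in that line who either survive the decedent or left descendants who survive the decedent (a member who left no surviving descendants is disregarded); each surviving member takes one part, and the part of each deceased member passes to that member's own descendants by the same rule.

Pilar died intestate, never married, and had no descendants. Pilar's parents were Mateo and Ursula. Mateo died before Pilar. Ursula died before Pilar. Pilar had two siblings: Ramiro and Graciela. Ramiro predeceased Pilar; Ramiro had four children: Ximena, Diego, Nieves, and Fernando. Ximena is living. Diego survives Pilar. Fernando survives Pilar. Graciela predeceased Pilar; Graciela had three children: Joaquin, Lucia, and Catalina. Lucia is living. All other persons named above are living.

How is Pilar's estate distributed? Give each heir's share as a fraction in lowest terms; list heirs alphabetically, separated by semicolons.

Neither parent survives and there are no descendants, so the estate passes to Pilar's siblings and their issue per stirpes.
The estate is divided into 2 equal shares of 1/2 among Ramiro, Graciela.
Ramiro predeceased; the 1/2 allotted to Ramiro's branch passes to Ramiro's issue by representation.
The 1/2 is divided into 4 equal shares of 1/8 among Ximena, Diego, Nieves, Fernando.
Ximena is living and takes 1/8.
Diego is living and takes 1/8.
Nieves is living and takes 1/8.
Fernando is living and takes 1/8.
Graciela predeceased; the 1/2 allotted to Graciela's branch passes to Graciela's issue by representation.
The 1/2 is divided into 3 equal shares of 1/6 among Joaquin, Lucia, Catalina.
Joaquin is living and takes 1/6.
Lucia is living and takes 1/6.
Catalina is living and takes 1/6.

Catalina 1/6; Diego 1/8; Fernando 1/8; Joaquin 1/6; Lucia 1/6; Nieves 1/8; Ximena 1/8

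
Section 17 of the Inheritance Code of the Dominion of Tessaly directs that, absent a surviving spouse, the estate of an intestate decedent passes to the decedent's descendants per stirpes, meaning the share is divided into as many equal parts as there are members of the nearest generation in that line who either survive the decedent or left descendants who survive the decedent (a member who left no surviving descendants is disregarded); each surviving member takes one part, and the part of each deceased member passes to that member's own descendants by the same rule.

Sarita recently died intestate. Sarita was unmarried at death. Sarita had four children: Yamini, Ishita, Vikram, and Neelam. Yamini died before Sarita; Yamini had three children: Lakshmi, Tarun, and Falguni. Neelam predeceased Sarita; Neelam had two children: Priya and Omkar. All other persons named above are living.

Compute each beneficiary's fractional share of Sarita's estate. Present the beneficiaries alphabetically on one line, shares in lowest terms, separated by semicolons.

There is no surviving spouse, so the entire estate passes to Sarita's descendants per stirpes.
The estate is divided into 4 equal shares of 1/4 among Yamini, Ishita, Vikram, Neelam.
Yamini predeceased; the 1/4 allotted to Yamini's branch passes to Yamini's issue by representation.
The 1/4 is divided into 3 equal shares of 1/12 among Lakshmi, Tarun, Falguni.
Lakshmi is living and takes 1/12.
Tarun is living and takes 1/12.
Falguni is living and takes 1/12.
Ishita is living and takes 1/4.
Vikram is living and takes 1/4.
Neelam predeceased; the 1/4 allotted to Neelam's branch passes to Neelam's issue by representation.
The 1/4 is divided into 2 equal shares of 1/8 among Priya, Omkar.
Priya is living and takes 1/8.
Omkar is living and takes 1/8.

Falguni 1/12; Ishita 1/4; Lakshmi 1/12; Omkar 1/8; Priya 1/8; Tarun 1/12; Vikram 1/4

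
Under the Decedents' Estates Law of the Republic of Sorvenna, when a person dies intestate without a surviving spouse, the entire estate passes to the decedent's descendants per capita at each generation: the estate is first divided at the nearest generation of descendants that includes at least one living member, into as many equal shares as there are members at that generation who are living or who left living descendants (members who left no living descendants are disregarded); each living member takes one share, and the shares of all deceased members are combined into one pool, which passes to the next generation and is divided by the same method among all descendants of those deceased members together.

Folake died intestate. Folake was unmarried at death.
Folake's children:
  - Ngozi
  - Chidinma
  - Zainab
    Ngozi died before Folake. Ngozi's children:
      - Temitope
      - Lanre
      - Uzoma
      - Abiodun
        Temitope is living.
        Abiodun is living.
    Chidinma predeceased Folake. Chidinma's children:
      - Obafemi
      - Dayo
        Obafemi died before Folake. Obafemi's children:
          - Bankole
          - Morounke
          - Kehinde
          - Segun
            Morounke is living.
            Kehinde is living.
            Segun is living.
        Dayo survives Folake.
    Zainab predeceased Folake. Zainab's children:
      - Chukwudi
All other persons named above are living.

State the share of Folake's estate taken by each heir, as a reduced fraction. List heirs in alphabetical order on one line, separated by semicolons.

Abiodun 1/7; Bankole 1/28; Chukwudi 1/7; Dayo 1/7; Kehinde 1/28; Lanre 1/7; Morounke 1/28; Segun 1/28; Temitope 1/7; Uzoma 1/7

There is no surviving spouse, so the entire estate passes to Folake's descendants per capita at each generation.
No one at generation 1 (Ngozi, Chidinma, Zainab) is living; moving to the next generation.
At generation 2 (Temitope, Lanre, Uzoma, Abiodun, Obafemi, Dayo, Chukwudi) there are 7 shares of (1)/7 = 1/7 each.
Living: Temitope, Lanre, Uzoma, Abiodun, Dayo, and Chukwudi — each takes 1/7.
Deceased: Obafemi. That 1/7 share is carried to generation 3.
At generation 3 (Bankole, Morounke, Kehinde, Segun) there are 4 shares of (1/7)/4 = 1/28 each.
Living: Bankole, Morounke, Kehinde, and Segun — each takes 1/28.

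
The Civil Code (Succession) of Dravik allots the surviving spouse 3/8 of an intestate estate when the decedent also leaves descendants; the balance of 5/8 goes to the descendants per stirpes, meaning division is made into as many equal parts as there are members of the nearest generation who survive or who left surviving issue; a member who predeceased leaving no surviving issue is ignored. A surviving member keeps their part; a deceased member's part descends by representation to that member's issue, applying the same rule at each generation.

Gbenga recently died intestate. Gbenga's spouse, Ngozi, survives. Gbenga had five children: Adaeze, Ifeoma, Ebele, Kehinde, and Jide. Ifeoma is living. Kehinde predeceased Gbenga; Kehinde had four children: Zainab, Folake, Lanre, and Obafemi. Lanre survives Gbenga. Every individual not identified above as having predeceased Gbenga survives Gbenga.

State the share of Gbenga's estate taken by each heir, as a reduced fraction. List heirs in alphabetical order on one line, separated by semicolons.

Adaeze 1/8; Ebele 1/8; Folake 1/32; Ifeoma 1/8; Jide 1/8; Lanre 1/32; Ngozi 3/8; Obafemi 1/32; Zainab 1/32

Ngozi, as surviving spouse, takes 3/8.
The remaining 5/8 passes to Gbenga's descendants per stirpes.
The 5/8 is divided into 5 equal shares of 1/8 among Adaeze, Ifeoma, Ebele, Kehinde, Jide.
Adaeze is living and takes 1/8.
Ifeoma is living and takes 1/8.
Ebele is living and takes 1/8.
Kehinde predeceased; the 1/8 allotted to Kehinde's branch passes to Kehinde's issue by representation.
The 1/8 is divided into 4 equal shares of 1/32 among Zainab, Folake, Lanre, Obafemi.
Zainab is living and takes 1/32.
Folake is living and takes 1/32.
Lanre is living and takes 1/32.
Obafemi is living and takes 1/32.
Jide is living and takes 1/8.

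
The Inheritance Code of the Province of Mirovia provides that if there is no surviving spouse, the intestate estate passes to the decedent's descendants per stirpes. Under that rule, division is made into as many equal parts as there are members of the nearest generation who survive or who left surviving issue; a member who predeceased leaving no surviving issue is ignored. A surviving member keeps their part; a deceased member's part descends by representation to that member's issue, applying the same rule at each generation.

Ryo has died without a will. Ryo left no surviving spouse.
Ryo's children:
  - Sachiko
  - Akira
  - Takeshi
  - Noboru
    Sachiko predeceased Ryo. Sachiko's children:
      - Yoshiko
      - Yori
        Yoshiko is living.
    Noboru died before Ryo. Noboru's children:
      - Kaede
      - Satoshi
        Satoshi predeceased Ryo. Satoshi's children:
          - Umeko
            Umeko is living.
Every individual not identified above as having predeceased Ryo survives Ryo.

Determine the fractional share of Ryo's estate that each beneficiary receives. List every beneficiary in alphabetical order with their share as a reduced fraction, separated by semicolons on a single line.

There is no surviving spouse, so the entire estate passes to Ryo's descendants per stirpes.
The estate is divided into 4 equal shares of 1/4 among Sachiko, Akira, Takeshi, Noboru.
Sachiko predeceased; the 1/4 allotted to Sachiko's branch passes to Sachiko's issue by representation.
The 1/4 is divided into 2 equal shares of 1/8 among Yoshiko, Yori.
Yoshiko is living and takes 1/8.
Yori is living and takes 1/8.
Akira is living and takes 1/4.
Takeshi is living and takes 1/4.
Noboru predeceased; the 1/4 allotted to Noboru's branch passes to Noboru's issue by representation.
The 1/4 is divided into 2 equal shares of 1/8 among Kaede, Satoshi.
Kaede is living and takes 1/8.
Satoshi predeceased; the 1/8 allotted to Satoshi's branch passes to Satoshi's issue by representation.
Umeko is the sole taker at this level and receives the full 1/8.

Akira 1/4; Kaede 1/8; Takeshi 1/4; Umeko 1/8; Yori 1/8; Yoshiko 1/8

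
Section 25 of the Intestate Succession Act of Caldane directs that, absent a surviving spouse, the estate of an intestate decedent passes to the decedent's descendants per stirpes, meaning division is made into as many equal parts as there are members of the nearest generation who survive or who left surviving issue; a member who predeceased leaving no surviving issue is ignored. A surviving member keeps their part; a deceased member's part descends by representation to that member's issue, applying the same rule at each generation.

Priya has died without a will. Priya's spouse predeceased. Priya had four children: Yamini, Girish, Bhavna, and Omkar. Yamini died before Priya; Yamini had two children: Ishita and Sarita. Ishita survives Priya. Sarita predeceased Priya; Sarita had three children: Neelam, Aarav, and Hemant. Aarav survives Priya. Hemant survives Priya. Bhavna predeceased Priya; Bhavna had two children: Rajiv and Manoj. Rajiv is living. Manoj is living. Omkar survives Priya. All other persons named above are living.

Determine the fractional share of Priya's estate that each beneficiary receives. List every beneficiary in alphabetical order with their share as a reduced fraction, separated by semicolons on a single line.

There is no surviving spouse, so the entire estate passes to Priya's descendants per stirpes.
The estate is divided into 4 equal shares of 1/4 among Yamini, Girish, Bhavna, Omkar.
Yamini predeceased; the 1/4 allotted to Yamini's branch passes to Yamini's issue by representation.
The 1/4 is divided into 2 equal shares of 1/8 among Ishita, Sarita.
Ishita is living and takes 1/8.
Sarita predeceased; the 1/8 allotted to Sarita's branch passes to Sarita's issue by representation.
The 1/8 is divided into 3 equal shares of 1/24 among Neelam, Aarav, Hemant.
Neelam is living and takes 1/24.
Aarav is living and takes 1/24.
Hemant is living and takes 1/24.
Girish is living and takes 1/4.
Bhavna predeceased; the 1/4 allotted to Bhavna's branch passes to Bhavna's issue by representation.
The 1/4 is divided into 2 equal shares of 1/8 among Rajiv, Manoj.
Rajiv is living and takes 1/8.
Manoj is living and takes 1/8.
Omkar is living and takes 1/4.

Aarav 1/24; Girish 1/4; Hemant 1/24; Ishita 1/8; Manoj 1/8; Neelam 1/24; Omkar 1/4; Rajiv 1/8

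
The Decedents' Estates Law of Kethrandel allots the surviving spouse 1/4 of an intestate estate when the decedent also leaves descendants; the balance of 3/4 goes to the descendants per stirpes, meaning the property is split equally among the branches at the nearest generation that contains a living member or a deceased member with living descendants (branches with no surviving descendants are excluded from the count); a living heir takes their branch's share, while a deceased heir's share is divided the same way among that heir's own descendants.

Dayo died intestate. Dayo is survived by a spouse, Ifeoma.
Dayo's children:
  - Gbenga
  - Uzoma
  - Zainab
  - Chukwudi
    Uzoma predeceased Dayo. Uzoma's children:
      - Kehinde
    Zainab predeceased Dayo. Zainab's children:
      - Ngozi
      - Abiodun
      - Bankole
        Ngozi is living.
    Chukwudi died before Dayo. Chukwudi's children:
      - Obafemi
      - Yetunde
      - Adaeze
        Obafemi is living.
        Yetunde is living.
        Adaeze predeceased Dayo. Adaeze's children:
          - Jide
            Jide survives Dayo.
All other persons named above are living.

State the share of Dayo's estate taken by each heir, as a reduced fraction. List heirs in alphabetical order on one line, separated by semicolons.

Abiodun 1/16; Bankole 1/16; Gbenga 3/16; Ifeoma 1/4; Jide 1/16; Kehinde 3/16; Ngozi 1/16; Obafemi 1/16; Yetunde 1/16

Ifeoma, as surviving spouse, takes 1/4.
The remaining 3/4 passes to Dayo's descendants per stirpes.
The 3/4 is divided into 4 equal shares of 3/16 among Gbenga, Uzoma, Zainab, Chukwudi.
Gbenga is living and takes 3/16.
Uzoma predeceased; the 3/16 allotted to Uzoma's branch passes to Uzoma's issue by representation.
Kehinde is the sole taker at this level and receives the full 3/16.
Zainab predeceased; the 3/16 allotted to Zainab's branch passes to Zainab's issue by representation.
The 3/16 is divided into 3 equal shares of 1/16 among Ngozi, Abiodun, Bankole.
Ngozi is living and takes 1/16.
Abiodun is living and takes 1/16.
Bankole is living and takes 1/16.
Chukwudi predeceased; the 3/16 allotted to Chukwudi's branch passes to Chukwudi's issue by representation.
The 3/16 is divided into 3 equal shares of 1/16 among Obafemi, Yetunde, Adaeze.
Obafemi is living and takes 1/16.
Yetunde is living and takes 1/16.
Adaeze predeceased; the 1/16 allotted to Adaeze's branch passes to Adaeze's issue by representation.
Jide is the sole taker at this level and receives the full 1/16.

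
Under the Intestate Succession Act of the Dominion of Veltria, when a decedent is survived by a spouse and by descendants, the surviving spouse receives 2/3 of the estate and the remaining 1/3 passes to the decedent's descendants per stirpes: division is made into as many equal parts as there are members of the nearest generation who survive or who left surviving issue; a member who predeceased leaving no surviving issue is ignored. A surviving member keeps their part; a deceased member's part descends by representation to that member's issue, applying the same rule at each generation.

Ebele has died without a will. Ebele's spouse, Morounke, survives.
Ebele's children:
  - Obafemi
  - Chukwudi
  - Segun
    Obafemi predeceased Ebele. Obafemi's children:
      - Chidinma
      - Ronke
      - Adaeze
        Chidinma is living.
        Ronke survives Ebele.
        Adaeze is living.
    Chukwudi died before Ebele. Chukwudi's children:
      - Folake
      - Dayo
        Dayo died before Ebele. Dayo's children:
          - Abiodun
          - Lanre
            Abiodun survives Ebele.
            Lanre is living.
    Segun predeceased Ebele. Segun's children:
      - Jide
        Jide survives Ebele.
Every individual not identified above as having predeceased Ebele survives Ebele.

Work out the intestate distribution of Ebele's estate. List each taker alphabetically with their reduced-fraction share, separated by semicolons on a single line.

Abiodun 1/36; Adaeze 1/27; Chidinma 1/27; Folake 1/18; Jide 1/9; Lanre 1/36; Morounke 2/3; Ronke 1/27

Morounke, as surviving spouse, takes 2/3.
The remaining 1/3 passes to Ebele's descendants per stirpes.
The 1/3 is divided into 3 equal shares of 1/9 among Obafemi, Chukwudi, Segun.
Obafemi predeceased; the 1/9 allotted to Obafemi's branch passes to Obafemi's issue by representation.
The 1/9 is divided into 3 equal shares of 1/27 among Chidinma, Ronke, Adaeze.
Chidinma is living and takes 1/27.
Ronke is living and takes 1/27.
Adaeze is living and takes 1/27.
Chukwudi predeceased; the 1/9 allotted to Chukwudi's branch passes to Chukwudi's issue by representation.
The 1/9 is divided into 2 equal shares of 1/18 among Folake, Dayo.
Folake is living and takes 1/18.
Dayo predeceased; the 1/18 allotted to Dayo's branch passes to Dayo's issue by representation.
The 1/18 is divided into 2 equal shares of 1/36 among Abiodun, Lanre.
Abiodun is living and takes 1/36.
Lanre is living and takes 1/36.
Segun predeceased; the 1/9 allotted to Segun's branch passes to Segun's issue by representation.
Jide is the sole taker at this level and receives the full 1/9.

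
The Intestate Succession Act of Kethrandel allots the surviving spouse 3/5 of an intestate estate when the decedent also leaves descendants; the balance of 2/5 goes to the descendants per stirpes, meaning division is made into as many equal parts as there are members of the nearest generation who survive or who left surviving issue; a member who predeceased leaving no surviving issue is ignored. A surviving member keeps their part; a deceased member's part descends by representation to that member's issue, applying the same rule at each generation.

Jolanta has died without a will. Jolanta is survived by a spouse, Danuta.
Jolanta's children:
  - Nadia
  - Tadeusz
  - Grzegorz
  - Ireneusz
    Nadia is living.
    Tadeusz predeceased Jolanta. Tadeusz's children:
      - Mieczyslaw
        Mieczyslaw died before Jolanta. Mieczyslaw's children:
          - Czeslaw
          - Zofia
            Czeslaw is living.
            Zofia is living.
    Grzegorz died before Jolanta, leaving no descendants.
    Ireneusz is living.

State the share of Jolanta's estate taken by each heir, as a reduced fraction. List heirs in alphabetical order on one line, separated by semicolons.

Czeslaw 1/15; Danuta 3/5; Ireneusz 2/15; Nadia 2/15; Zofia 1/15

Danuta, as surviving spouse, takes 3/5.
The remaining 2/5 passes to Jolanta's descendants per stirpes.
Grzegorz left no surviving issue, so that branch lapses and is disregarded.
The 2/5 is divided into 3 equal shares of 2/15 among Nadia, Tadeusz, Ireneusz.
Nadia is living and takes 2/15.
Tadeusz predeceased; the 2/15 allotted to Tadeusz's branch passes to Tadeusz's issue by representation.
Mieczyslaw's line is the sole branch at this level, so the full 2/15 passes to Mieczyslaw's issue by representation.
The 2/15 is divided into 2 equal shares of 1/15 among Czeslaw, Zofia.
Czeslaw is living and takes 1/15.
Zofia is living and takes 1/15.
Ireneusz is living and takes 2/15.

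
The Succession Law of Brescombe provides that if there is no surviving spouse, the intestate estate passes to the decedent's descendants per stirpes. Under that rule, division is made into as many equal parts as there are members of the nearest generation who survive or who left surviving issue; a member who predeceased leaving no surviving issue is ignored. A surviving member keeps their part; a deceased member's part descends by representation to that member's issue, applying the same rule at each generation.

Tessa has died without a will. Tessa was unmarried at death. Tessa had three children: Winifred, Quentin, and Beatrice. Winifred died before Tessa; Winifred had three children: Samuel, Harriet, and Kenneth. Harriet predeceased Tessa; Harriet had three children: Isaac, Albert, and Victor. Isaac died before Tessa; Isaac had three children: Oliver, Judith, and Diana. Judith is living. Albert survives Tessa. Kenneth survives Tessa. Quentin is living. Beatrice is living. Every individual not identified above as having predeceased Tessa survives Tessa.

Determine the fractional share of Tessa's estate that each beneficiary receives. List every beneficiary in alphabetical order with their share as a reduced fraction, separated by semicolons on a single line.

Albert 1/27; Beatrice 1/3; Diana 1/81; Judith 1/81; Kenneth 1/9; Oliver 1/81; Quentin 1/3; Samuel 1/9; Victor 1/27

There is no surviving spouse, so the entire estate passes to Tessa's descendants per stirpes.
The estate is divided into 3 equal shares of 1/3 among Winifred, Quentin, Beatrice.
Winifred predeceased; the 1/3 allotted to Winifred's branch passes to Winifred's issue by representation.
The 1/3 is divided into 3 equal shares of 1/9 among Samuel, Harriet, Kenneth.
Samuel is living and takes 1/9.
Harriet predeceased; the 1/9 allotted to Harriet's branch passes to Harriet's issue by representation.
The 1/9 is divided into 3 equal shares of 1/27 among Isaac, Albert, Victor.
Isaac predeceased; the 1/27 allotted to Isaac's branch passes to Isaac's issue by representation.
The 1/27 is divided into 3 equal shares of 1/81 among Oliver, Judith, Diana.
Oliver is living and takes 1/81.
Judith is living and takes 1/81.
Diana is living and takes 1/81.
Albert is living and takes 1/27.
Victor is living and takes 1/27.
Kenneth is living and takes 1/9.
Quentin is living and takes 1/3.
Beatrice is living and takes 1/3.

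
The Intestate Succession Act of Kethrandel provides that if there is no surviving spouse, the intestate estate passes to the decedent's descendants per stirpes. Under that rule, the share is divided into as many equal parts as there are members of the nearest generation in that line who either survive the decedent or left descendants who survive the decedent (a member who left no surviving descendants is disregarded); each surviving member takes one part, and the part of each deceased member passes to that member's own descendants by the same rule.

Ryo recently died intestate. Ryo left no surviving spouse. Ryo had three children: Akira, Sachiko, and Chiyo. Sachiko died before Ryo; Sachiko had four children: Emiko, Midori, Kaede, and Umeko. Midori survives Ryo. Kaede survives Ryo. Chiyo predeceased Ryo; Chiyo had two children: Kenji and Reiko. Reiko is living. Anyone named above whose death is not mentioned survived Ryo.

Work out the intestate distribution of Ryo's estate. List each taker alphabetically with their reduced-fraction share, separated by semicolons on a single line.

Akira 1/3; Emiko 1/12; Kaede 1/12; Kenji 1/6; Midori 1/12; Reiko 1/6; Umeko 1/12

There is no surviving spouse, so the entire estate passes to Ryo's descendants per stirpes.
The estate is divided into 3 equal shares of 1/3 among Akira, Sachiko, Chiyo.
Akira is living and takes 1/3.
Sachiko predeceased; the 1/3 allotted to Sachiko's branch passes to Sachiko's issue by representation.
The 1/3 is divided into 4 equal shares of 1/12 among Emiko, Midori, Kaede, Umeko.
Emiko is living and takes 1/12.
Midori is living and takes 1/12.
Kaede is living and takes 1/12.
Umeko is living and takes 1/12.
Chiyo predeceased; the 1/3 allotted to Chiyo's branch passes to Chiyo's issue by representation.
The 1/3 is divided into 2 equal shares of 1/6 among Kenji, Reiko.
Kenji is living and takes 1/6.
Reiko is living and takes 1/6.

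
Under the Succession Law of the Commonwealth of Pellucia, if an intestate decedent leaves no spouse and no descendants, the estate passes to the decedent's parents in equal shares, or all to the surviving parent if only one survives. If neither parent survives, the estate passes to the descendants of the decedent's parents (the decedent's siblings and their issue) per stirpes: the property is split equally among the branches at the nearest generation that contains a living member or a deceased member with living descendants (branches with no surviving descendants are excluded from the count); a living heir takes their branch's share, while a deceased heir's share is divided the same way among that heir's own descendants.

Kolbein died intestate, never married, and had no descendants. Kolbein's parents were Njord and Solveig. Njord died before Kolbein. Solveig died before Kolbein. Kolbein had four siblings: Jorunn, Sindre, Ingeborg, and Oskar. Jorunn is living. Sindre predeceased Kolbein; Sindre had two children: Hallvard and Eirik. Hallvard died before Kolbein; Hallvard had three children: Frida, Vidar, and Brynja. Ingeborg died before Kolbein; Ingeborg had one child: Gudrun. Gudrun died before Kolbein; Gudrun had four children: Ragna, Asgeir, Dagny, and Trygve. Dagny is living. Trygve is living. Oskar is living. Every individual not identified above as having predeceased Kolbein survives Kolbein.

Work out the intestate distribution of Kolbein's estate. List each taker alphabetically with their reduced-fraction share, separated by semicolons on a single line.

Neither parent survives and there are no descendants, so the estate passes to Kolbein's siblings and their issue per stirpes.
The estate is divided into 4 equal shares of 1/4 among Jorunn, Sindre, Ingeborg, Oskar.
Jorunn is living and takes 1/4.
Sindre predeceased; the 1/4 allotted to Sindre's branch passes to Sindre's issue by representation.
The 1/4 is divided into 2 equal shares of 1/8 among Hallvard, Eirik.
Hallvard predeceased; the 1/8 allotted to Hallvard's branch passes to Hallvard's issue by representation.
The 1/8 is divided into 3 equal shares of 1/24 among Frida, Vidar, Brynja.
Frida is living and takes 1/24.
Vidar is living and takes 1/24.
Brynja is living and takes 1/24.
Eirik is living and takes 1/8.
Ingeborg predeceased; the 1/4 allotted to Ingeborg's branch passes to Ingeborg's issue by representation.
Gudrun's line is the sole branch at this level, so the full 1/4 passes to Gudrun's issue by representation.
The 1/4 is divided into 4 equal shares of 1/16 among Ragna, Asgeir, Dagny, Trygve.
Ragna is living and takes 1/16.
Asgeir is living and takes 1/16.
Dagny is living and takes 1/16.
Trygve is living and takes 1/16.
Oskar is living and takes 1/4.

Asgeir 1/16; Brynja 1/24; Dagny 1/16; Eirik 1/8; Frida 1/24; Jorunn 1/4; Oskar 1/4; Ragna 1/16; Trygve 1/16; Vidar 1/24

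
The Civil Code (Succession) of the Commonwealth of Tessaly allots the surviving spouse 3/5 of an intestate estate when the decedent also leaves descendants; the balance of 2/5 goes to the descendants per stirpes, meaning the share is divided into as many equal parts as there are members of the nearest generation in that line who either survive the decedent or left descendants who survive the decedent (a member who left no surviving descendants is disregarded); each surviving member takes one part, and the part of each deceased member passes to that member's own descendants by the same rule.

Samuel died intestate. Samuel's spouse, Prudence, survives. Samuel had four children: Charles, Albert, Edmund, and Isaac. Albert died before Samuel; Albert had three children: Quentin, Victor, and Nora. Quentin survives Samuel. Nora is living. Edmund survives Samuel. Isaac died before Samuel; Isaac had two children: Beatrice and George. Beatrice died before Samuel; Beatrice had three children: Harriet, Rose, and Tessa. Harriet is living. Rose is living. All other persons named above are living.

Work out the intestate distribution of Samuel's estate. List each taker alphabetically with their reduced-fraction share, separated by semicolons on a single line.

Prudence, as surviving spouse, takes 3/5.
The remaining 2/5 passes to Samuel's descendants per stirpes.
The 2/5 is divided into 4 equal shares of 1/10 among Charles, Albert, Edmund, Isaac.
Charles is living and takes 1/10.
Albert predeceased; the 1/10 allotted to Albert's branch passes to Albert's issue by representation.
The 1/10 is divided into 3 equal shares of 1/30 among Quentin, Victor, Nora.
Quentin is living and takes 1/30.
Victor is living and takes 1/30.
Nora is living and takes 1/30.
Edmund is living and takes 1/10.
Isaac predeceased; the 1/10 allotted to Isaac's branch passes to Isaac's issue by representation.
The 1/10 is divided into 2 equal shares of 1/20 among Beatrice, George.
Beatrice predeceased; the 1/20 allotted to Beatrice's branch passes to Beatrice's issue by representation.
The 1/20 is divided into 3 equal shares of 1/60 among Harriet, Rose, Tessa.
Harriet is living and takes 1/60.
Rose is living and takes 1/60.
Tessa is living and takes 1/60.
George is living and takes 1/20.

Charles 1/10; Edmund 1/10; George 1/20; Harriet 1/60; Nora 1/30; Prudence 3/5; Quentin 1/30; Rose 1/60; Tessa 1/60; Victor 1/30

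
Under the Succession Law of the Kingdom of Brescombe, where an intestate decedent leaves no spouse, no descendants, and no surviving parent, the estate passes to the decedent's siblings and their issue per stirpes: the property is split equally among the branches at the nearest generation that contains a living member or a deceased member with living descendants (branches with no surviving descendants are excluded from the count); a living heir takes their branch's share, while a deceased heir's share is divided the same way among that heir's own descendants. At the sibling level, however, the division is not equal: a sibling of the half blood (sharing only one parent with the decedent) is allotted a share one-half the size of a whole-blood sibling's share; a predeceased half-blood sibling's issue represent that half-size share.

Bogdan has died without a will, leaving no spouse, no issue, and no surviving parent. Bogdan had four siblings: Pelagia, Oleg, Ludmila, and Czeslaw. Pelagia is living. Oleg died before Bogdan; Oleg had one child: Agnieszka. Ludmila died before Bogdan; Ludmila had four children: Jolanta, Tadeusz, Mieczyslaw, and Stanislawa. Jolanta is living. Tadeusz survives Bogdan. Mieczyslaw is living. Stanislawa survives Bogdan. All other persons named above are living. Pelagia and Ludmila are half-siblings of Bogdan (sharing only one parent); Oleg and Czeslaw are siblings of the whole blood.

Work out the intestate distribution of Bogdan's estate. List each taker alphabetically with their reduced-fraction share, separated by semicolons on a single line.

No spouse, descendants, or parent survives, so the estate passes to Bogdan's siblings per stirpes.
Half-blood siblings count for one-half the weight of whole-blood siblings at the initial division.
Dividing 1 in proportion to weights (total weight 3): Pelagia (weight 1/2) → 1/6; Oleg (weight 1) → 1/3; Ludmila (weight 1/2) → 1/6; Czeslaw (weight 1) → 1/3.
Pelagia is living and takes 1/6.
Oleg predeceased; the 1/3 allotted to Oleg's branch passes to Oleg's issue by representation.
Agnieszka is the sole taker at this level and receives the full 1/3.
Ludmila predeceased; the 1/6 allotted to Ludmila's branch passes to Ludmila's issue by representation.
The 1/6 is divided into 4 equal shares of 1/24 among Jolanta, Tadeusz, Mieczyslaw, Stanislawa.
Jolanta is living and takes 1/24.
Tadeusz is living and takes 1/24.
Mieczyslaw is living and takes 1/24.
Stanislawa is living and takes 1/24.
Czeslaw is living and takes 1/3.

Agnieszka 1/3; Czeslaw 1/3; Jolanta 1/24; Mieczyslaw 1/24; Pelagia 1/6; Stanislawa 1/24; Tadeusz 1/24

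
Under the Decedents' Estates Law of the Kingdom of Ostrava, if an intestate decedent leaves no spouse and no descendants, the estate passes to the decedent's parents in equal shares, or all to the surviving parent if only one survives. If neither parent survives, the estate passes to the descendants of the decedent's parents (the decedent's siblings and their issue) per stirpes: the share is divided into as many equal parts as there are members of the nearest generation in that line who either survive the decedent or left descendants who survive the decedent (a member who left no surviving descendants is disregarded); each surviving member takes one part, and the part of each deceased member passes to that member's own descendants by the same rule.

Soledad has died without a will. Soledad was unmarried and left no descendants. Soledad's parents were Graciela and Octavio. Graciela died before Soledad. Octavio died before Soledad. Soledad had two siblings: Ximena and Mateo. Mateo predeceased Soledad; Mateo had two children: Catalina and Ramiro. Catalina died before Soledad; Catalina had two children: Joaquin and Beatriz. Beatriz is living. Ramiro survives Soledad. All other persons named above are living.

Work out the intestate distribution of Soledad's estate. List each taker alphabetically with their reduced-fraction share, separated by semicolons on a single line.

Beatriz 1/8; Joaquin 1/8; Ramiro 1/4; Ximena 1/2

Neither parent survives and there are no descendants, so the estate passes to Soledad's siblings and their issue per stirpes.
The estate is divided into 2 equal shares of 1/2 among Ximena, Mateo.
Ximena is living and takes 1/2.
Mateo predeceased; the 1/2 allotted to Mateo's branch passes to Mateo's issue by representation.
The 1/2 is divided into 2 equal shares of 1/4 among Catalina, Ramiro.
Catalina predeceased; the 1/4 allotted to Catalina's branch passes to Catalina's issue by representation.
The 1/4 is divided into 2 equal shares of 1/8 among Joaquin, Beatriz.
Joaquin is living and takes 1/8.
Beatriz is living and takes 1/8.
Ramiro is living and takes 1/4.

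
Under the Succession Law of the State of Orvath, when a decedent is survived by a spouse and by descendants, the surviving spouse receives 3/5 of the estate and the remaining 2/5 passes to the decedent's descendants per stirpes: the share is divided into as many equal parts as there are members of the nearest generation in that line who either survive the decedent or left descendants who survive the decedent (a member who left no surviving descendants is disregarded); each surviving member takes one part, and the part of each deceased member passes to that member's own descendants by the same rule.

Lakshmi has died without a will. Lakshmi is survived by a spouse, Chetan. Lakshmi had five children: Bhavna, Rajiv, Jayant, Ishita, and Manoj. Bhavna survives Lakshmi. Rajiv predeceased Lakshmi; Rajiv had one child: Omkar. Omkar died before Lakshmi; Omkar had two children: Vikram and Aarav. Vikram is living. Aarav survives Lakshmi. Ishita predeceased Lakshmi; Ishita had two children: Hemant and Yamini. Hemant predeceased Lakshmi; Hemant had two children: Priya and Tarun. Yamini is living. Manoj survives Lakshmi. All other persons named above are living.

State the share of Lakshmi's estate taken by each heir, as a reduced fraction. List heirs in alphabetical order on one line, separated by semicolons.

Aarav 1/25; Bhavna 2/25; Chetan 3/5; Jayant 2/25; Manoj 2/25; Priya 1/50; Tarun 1/50; Vikram 1/25; Yamini 1/25

Chetan, as surviving spouse, takes 3/5.
The remaining 2/5 passes to Lakshmi's descendants per stirpes.
The 2/5 is divided into 5 equal shares of 2/25 among Bhavna, Rajiv, Jayant, Ishita, Manoj.
Bhavna is living and takes 2/25.
Rajiv predeceased; the 2/25 allotted to Rajiv's branch passes to Rajiv's issue by representation.
Omkar's line is the sole branch at this level, so the full 2/25 passes to Omkar's issue by representation.
The 2/25 is divided into 2 equal shares of 1/25 among Vikram, Aarav.
Vikram is living and takes 1/25.
Aarav is living and takes 1/25.
Jayant is living and takes 2/25.
Ishita predeceased; the 2/25 allotted to Ishita's branch passes to Ishita's issue by representation.
The 2/25 is divided into 2 equal shares of 1/25 among Hemant, Yamini.
Hemant predeceased; the 1/25 allotted to Hemant's branch passes to Hemant's issue by representation.
The 1/25 is divided into 2 equal shares of 1/50 among Priya, Tarun.
Priya is living and takes 1/50.
Tarun is living and takes 1/50.
Yamini is living and takes 1/25.
Manoj is living and takes 2/25.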